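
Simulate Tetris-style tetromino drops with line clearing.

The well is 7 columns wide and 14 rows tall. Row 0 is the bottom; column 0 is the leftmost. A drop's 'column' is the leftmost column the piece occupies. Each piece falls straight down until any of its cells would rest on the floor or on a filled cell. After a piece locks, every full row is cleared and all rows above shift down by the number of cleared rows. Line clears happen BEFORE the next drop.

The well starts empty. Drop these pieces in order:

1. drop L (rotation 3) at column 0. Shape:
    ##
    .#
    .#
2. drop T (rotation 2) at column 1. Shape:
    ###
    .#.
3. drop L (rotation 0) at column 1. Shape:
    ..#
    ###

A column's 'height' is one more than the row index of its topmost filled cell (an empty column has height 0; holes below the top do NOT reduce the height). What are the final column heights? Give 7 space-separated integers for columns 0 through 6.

Answer: 3 5 5 6 0 0 0

Derivation:
Drop 1: L rot3 at col 0 lands with bottom-row=0; cleared 0 line(s) (total 0); column heights now [3 3 0 0 0 0 0], max=3
Drop 2: T rot2 at col 1 lands with bottom-row=2; cleared 0 line(s) (total 0); column heights now [3 4 4 4 0 0 0], max=4
Drop 3: L rot0 at col 1 lands with bottom-row=4; cleared 0 line(s) (total 0); column heights now [3 5 5 6 0 0 0], max=6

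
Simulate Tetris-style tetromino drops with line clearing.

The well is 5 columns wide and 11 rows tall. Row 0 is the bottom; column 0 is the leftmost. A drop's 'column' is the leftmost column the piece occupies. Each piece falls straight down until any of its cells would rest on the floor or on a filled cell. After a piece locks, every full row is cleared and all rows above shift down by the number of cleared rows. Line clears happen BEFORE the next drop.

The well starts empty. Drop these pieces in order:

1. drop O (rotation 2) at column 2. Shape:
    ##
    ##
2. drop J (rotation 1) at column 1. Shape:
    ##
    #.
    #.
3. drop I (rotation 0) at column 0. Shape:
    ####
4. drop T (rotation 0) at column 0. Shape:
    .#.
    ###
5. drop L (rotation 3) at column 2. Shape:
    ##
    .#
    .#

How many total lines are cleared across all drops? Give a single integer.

Answer: 0

Derivation:
Drop 1: O rot2 at col 2 lands with bottom-row=0; cleared 0 line(s) (total 0); column heights now [0 0 2 2 0], max=2
Drop 2: J rot1 at col 1 lands with bottom-row=0; cleared 0 line(s) (total 0); column heights now [0 3 3 2 0], max=3
Drop 3: I rot0 at col 0 lands with bottom-row=3; cleared 0 line(s) (total 0); column heights now [4 4 4 4 0], max=4
Drop 4: T rot0 at col 0 lands with bottom-row=4; cleared 0 line(s) (total 0); column heights now [5 6 5 4 0], max=6
Drop 5: L rot3 at col 2 lands with bottom-row=4; cleared 0 line(s) (total 0); column heights now [5 6 7 7 0], max=7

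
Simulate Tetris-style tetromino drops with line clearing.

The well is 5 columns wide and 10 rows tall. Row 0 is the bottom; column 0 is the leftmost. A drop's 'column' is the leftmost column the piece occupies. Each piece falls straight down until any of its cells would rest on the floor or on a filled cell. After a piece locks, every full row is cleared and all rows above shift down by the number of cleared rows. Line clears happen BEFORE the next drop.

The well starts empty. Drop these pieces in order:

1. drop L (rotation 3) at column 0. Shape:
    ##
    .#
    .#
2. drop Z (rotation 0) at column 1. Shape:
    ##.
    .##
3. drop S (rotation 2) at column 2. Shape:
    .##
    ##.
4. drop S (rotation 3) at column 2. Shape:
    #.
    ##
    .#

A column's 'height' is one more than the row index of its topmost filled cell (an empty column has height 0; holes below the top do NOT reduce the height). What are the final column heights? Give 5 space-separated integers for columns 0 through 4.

Drop 1: L rot3 at col 0 lands with bottom-row=0; cleared 0 line(s) (total 0); column heights now [3 3 0 0 0], max=3
Drop 2: Z rot0 at col 1 lands with bottom-row=2; cleared 0 line(s) (total 0); column heights now [3 4 4 3 0], max=4
Drop 3: S rot2 at col 2 lands with bottom-row=4; cleared 0 line(s) (total 0); column heights now [3 4 5 6 6], max=6
Drop 4: S rot3 at col 2 lands with bottom-row=6; cleared 0 line(s) (total 0); column heights now [3 4 9 8 6], max=9

Answer: 3 4 9 8 6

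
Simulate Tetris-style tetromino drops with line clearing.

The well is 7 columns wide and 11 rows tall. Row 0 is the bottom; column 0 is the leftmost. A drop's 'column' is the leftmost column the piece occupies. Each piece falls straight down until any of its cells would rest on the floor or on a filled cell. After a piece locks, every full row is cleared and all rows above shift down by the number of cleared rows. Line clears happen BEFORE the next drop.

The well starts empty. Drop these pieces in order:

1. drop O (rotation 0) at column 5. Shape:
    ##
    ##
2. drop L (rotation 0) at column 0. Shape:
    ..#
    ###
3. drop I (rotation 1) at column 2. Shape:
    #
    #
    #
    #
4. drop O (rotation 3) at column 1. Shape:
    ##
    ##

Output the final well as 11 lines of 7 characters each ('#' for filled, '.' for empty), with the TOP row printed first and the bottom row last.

Answer: .......
.......
.......
.##....
.##....
..#....
..#....
..#....
..#....
..#..##
###..##

Derivation:
Drop 1: O rot0 at col 5 lands with bottom-row=0; cleared 0 line(s) (total 0); column heights now [0 0 0 0 0 2 2], max=2
Drop 2: L rot0 at col 0 lands with bottom-row=0; cleared 0 line(s) (total 0); column heights now [1 1 2 0 0 2 2], max=2
Drop 3: I rot1 at col 2 lands with bottom-row=2; cleared 0 line(s) (total 0); column heights now [1 1 6 0 0 2 2], max=6
Drop 4: O rot3 at col 1 lands with bottom-row=6; cleared 0 line(s) (total 0); column heights now [1 8 8 0 0 2 2], max=8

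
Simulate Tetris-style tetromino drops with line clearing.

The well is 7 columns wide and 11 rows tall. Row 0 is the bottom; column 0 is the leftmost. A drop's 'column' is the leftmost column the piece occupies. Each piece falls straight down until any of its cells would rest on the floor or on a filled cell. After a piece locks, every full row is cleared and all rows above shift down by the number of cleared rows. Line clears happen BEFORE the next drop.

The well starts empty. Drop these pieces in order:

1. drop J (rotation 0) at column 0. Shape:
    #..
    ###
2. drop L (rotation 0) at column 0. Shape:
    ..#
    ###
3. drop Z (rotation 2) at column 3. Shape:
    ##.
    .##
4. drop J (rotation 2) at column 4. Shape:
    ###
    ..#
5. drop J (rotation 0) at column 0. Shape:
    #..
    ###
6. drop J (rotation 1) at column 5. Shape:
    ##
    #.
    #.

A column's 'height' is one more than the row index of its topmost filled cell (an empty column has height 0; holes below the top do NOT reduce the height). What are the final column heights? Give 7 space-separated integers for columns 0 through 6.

Drop 1: J rot0 at col 0 lands with bottom-row=0; cleared 0 line(s) (total 0); column heights now [2 1 1 0 0 0 0], max=2
Drop 2: L rot0 at col 0 lands with bottom-row=2; cleared 0 line(s) (total 0); column heights now [3 3 4 0 0 0 0], max=4
Drop 3: Z rot2 at col 3 lands with bottom-row=0; cleared 0 line(s) (total 0); column heights now [3 3 4 2 2 1 0], max=4
Drop 4: J rot2 at col 4 lands with bottom-row=1; cleared 0 line(s) (total 0); column heights now [3 3 4 2 3 3 3], max=4
Drop 5: J rot0 at col 0 lands with bottom-row=4; cleared 0 line(s) (total 0); column heights now [6 5 5 2 3 3 3], max=6
Drop 6: J rot1 at col 5 lands with bottom-row=3; cleared 0 line(s) (total 0); column heights now [6 5 5 2 3 6 6], max=6

Answer: 6 5 5 2 3 6 6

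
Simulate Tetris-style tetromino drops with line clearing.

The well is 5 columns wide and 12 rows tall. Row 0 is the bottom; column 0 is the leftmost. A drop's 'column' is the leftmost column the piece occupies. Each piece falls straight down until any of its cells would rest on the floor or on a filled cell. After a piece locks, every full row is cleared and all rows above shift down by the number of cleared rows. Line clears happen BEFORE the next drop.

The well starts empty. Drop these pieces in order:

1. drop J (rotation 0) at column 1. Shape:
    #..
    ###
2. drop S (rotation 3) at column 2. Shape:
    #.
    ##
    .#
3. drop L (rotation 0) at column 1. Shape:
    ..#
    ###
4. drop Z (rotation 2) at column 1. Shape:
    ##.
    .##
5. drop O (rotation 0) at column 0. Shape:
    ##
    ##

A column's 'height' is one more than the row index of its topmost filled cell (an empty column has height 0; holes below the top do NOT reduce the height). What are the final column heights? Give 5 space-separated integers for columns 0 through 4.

Drop 1: J rot0 at col 1 lands with bottom-row=0; cleared 0 line(s) (total 0); column heights now [0 2 1 1 0], max=2
Drop 2: S rot3 at col 2 lands with bottom-row=1; cleared 0 line(s) (total 0); column heights now [0 2 4 3 0], max=4
Drop 3: L rot0 at col 1 lands with bottom-row=4; cleared 0 line(s) (total 0); column heights now [0 5 5 6 0], max=6
Drop 4: Z rot2 at col 1 lands with bottom-row=6; cleared 0 line(s) (total 0); column heights now [0 8 8 7 0], max=8
Drop 5: O rot0 at col 0 lands with bottom-row=8; cleared 0 line(s) (total 0); column heights now [10 10 8 7 0], max=10

Answer: 10 10 8 7 0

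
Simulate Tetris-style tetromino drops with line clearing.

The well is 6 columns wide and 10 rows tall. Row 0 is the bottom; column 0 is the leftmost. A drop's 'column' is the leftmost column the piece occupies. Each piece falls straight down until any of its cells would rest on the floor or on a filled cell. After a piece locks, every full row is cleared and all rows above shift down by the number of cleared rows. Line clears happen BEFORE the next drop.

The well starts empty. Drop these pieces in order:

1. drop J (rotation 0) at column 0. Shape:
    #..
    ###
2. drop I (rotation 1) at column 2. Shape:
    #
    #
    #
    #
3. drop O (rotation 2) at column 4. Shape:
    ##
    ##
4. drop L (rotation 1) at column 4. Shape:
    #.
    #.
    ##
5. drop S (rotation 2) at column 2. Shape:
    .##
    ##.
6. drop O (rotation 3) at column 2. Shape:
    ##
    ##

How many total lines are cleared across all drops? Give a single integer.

Answer: 0

Derivation:
Drop 1: J rot0 at col 0 lands with bottom-row=0; cleared 0 line(s) (total 0); column heights now [2 1 1 0 0 0], max=2
Drop 2: I rot1 at col 2 lands with bottom-row=1; cleared 0 line(s) (total 0); column heights now [2 1 5 0 0 0], max=5
Drop 3: O rot2 at col 4 lands with bottom-row=0; cleared 0 line(s) (total 0); column heights now [2 1 5 0 2 2], max=5
Drop 4: L rot1 at col 4 lands with bottom-row=2; cleared 0 line(s) (total 0); column heights now [2 1 5 0 5 3], max=5
Drop 5: S rot2 at col 2 lands with bottom-row=5; cleared 0 line(s) (total 0); column heights now [2 1 6 7 7 3], max=7
Drop 6: O rot3 at col 2 lands with bottom-row=7; cleared 0 line(s) (total 0); column heights now [2 1 9 9 7 3], max=9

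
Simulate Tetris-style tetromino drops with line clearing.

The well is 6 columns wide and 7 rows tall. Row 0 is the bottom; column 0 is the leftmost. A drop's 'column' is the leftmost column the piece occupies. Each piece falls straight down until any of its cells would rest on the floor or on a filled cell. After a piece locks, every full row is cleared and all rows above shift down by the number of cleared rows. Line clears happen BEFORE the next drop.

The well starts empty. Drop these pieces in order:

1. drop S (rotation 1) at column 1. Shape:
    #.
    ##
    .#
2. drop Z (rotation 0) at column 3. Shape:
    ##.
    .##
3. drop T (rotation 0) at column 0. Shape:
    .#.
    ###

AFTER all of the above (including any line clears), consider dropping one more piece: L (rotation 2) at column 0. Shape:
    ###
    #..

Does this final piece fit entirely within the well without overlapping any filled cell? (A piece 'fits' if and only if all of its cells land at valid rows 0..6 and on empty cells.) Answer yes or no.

Answer: yes

Derivation:
Drop 1: S rot1 at col 1 lands with bottom-row=0; cleared 0 line(s) (total 0); column heights now [0 3 2 0 0 0], max=3
Drop 2: Z rot0 at col 3 lands with bottom-row=0; cleared 0 line(s) (total 0); column heights now [0 3 2 2 2 1], max=3
Drop 3: T rot0 at col 0 lands with bottom-row=3; cleared 0 line(s) (total 0); column heights now [4 5 4 2 2 1], max=5
Test piece L rot2 at col 0 (width 3): heights before test = [4 5 4 2 2 1]; fits = True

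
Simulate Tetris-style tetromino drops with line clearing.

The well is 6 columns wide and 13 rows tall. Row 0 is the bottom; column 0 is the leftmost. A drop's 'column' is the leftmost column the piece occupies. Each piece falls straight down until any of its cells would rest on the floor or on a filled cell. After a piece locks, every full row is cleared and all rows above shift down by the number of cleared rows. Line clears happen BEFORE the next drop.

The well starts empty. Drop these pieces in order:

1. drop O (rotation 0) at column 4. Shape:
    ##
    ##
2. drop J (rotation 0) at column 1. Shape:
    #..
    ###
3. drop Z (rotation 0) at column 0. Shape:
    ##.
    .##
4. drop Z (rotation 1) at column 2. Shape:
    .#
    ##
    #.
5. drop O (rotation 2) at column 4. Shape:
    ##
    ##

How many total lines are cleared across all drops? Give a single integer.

Drop 1: O rot0 at col 4 lands with bottom-row=0; cleared 0 line(s) (total 0); column heights now [0 0 0 0 2 2], max=2
Drop 2: J rot0 at col 1 lands with bottom-row=0; cleared 0 line(s) (total 0); column heights now [0 2 1 1 2 2], max=2
Drop 3: Z rot0 at col 0 lands with bottom-row=2; cleared 0 line(s) (total 0); column heights now [4 4 3 1 2 2], max=4
Drop 4: Z rot1 at col 2 lands with bottom-row=3; cleared 0 line(s) (total 0); column heights now [4 4 5 6 2 2], max=6
Drop 5: O rot2 at col 4 lands with bottom-row=2; cleared 0 line(s) (total 0); column heights now [4 4 5 6 4 4], max=6

Answer: 0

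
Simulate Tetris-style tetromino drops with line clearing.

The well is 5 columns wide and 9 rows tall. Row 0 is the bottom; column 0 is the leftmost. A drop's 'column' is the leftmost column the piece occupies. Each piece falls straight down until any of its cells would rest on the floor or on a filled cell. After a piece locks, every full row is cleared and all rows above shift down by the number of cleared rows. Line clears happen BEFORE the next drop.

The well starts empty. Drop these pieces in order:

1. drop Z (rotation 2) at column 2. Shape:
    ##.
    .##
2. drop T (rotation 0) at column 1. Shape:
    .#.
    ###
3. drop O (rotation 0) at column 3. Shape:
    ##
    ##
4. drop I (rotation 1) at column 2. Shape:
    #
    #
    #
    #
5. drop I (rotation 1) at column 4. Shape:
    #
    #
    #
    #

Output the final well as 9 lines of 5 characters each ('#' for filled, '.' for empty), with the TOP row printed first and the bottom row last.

Answer: ....#
..#.#
..#.#
..#.#
..###
..###
.###.
..##.
...##

Derivation:
Drop 1: Z rot2 at col 2 lands with bottom-row=0; cleared 0 line(s) (total 0); column heights now [0 0 2 2 1], max=2
Drop 2: T rot0 at col 1 lands with bottom-row=2; cleared 0 line(s) (total 0); column heights now [0 3 4 3 1], max=4
Drop 3: O rot0 at col 3 lands with bottom-row=3; cleared 0 line(s) (total 0); column heights now [0 3 4 5 5], max=5
Drop 4: I rot1 at col 2 lands with bottom-row=4; cleared 0 line(s) (total 0); column heights now [0 3 8 5 5], max=8
Drop 5: I rot1 at col 4 lands with bottom-row=5; cleared 0 line(s) (total 0); column heights now [0 3 8 5 9], max=9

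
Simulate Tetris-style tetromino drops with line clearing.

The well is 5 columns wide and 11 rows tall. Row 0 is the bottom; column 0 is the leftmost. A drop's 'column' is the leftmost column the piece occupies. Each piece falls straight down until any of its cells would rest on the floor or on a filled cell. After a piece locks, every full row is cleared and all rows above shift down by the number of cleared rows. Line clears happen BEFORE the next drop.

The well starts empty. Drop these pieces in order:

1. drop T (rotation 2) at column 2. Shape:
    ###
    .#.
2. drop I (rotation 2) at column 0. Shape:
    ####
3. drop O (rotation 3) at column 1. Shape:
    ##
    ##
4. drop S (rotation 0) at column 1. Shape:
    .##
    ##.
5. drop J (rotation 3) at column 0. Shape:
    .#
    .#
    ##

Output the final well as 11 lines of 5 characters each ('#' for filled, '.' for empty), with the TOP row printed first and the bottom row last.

Answer: .....
.....
.#...
.#...
####.
.##..
.##..
.##..
####.
..###
...#.

Derivation:
Drop 1: T rot2 at col 2 lands with bottom-row=0; cleared 0 line(s) (total 0); column heights now [0 0 2 2 2], max=2
Drop 2: I rot2 at col 0 lands with bottom-row=2; cleared 0 line(s) (total 0); column heights now [3 3 3 3 2], max=3
Drop 3: O rot3 at col 1 lands with bottom-row=3; cleared 0 line(s) (total 0); column heights now [3 5 5 3 2], max=5
Drop 4: S rot0 at col 1 lands with bottom-row=5; cleared 0 line(s) (total 0); column heights now [3 6 7 7 2], max=7
Drop 5: J rot3 at col 0 lands with bottom-row=6; cleared 0 line(s) (total 0); column heights now [7 9 7 7 2], max=9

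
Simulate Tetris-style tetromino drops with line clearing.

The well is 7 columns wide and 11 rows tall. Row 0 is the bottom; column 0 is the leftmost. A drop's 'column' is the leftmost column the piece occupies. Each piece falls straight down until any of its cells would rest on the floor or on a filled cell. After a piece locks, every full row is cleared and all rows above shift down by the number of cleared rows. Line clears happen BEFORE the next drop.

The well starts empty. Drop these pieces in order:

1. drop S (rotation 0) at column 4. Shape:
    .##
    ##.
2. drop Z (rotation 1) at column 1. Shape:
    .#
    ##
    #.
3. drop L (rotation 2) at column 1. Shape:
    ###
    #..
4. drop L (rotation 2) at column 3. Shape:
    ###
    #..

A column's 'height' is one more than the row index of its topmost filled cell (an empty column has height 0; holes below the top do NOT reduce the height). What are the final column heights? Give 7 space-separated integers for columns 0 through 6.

Drop 1: S rot0 at col 4 lands with bottom-row=0; cleared 0 line(s) (total 0); column heights now [0 0 0 0 1 2 2], max=2
Drop 2: Z rot1 at col 1 lands with bottom-row=0; cleared 0 line(s) (total 0); column heights now [0 2 3 0 1 2 2], max=3
Drop 3: L rot2 at col 1 lands with bottom-row=2; cleared 0 line(s) (total 0); column heights now [0 4 4 4 1 2 2], max=4
Drop 4: L rot2 at col 3 lands with bottom-row=4; cleared 0 line(s) (total 0); column heights now [0 4 4 6 6 6 2], max=6

Answer: 0 4 4 6 6 6 2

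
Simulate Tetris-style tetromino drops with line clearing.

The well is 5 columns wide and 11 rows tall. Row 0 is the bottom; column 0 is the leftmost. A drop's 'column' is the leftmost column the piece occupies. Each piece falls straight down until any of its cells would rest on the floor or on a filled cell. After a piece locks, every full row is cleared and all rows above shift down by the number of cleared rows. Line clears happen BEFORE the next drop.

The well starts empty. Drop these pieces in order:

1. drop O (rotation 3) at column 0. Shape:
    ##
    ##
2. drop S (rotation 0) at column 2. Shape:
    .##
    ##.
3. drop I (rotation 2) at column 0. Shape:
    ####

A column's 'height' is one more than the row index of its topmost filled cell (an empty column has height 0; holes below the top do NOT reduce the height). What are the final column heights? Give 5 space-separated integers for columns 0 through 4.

Drop 1: O rot3 at col 0 lands with bottom-row=0; cleared 0 line(s) (total 0); column heights now [2 2 0 0 0], max=2
Drop 2: S rot0 at col 2 lands with bottom-row=0; cleared 0 line(s) (total 0); column heights now [2 2 1 2 2], max=2
Drop 3: I rot2 at col 0 lands with bottom-row=2; cleared 0 line(s) (total 0); column heights now [3 3 3 3 2], max=3

Answer: 3 3 3 3 2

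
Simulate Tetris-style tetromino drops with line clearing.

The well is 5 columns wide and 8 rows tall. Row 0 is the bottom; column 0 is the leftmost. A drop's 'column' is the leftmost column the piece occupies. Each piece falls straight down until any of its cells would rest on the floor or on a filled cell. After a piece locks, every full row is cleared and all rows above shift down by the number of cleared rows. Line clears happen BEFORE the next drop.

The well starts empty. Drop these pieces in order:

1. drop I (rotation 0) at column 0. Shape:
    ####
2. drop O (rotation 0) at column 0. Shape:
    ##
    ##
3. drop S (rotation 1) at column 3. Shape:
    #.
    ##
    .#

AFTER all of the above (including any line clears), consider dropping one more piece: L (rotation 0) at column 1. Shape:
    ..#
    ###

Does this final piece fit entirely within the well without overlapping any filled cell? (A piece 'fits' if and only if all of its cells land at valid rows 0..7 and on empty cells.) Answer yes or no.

Drop 1: I rot0 at col 0 lands with bottom-row=0; cleared 0 line(s) (total 0); column heights now [1 1 1 1 0], max=1
Drop 2: O rot0 at col 0 lands with bottom-row=1; cleared 0 line(s) (total 0); column heights now [3 3 1 1 0], max=3
Drop 3: S rot1 at col 3 lands with bottom-row=0; cleared 1 line(s) (total 1); column heights now [2 2 0 2 1], max=2
Test piece L rot0 at col 1 (width 3): heights before test = [2 2 0 2 1]; fits = True

Answer: yes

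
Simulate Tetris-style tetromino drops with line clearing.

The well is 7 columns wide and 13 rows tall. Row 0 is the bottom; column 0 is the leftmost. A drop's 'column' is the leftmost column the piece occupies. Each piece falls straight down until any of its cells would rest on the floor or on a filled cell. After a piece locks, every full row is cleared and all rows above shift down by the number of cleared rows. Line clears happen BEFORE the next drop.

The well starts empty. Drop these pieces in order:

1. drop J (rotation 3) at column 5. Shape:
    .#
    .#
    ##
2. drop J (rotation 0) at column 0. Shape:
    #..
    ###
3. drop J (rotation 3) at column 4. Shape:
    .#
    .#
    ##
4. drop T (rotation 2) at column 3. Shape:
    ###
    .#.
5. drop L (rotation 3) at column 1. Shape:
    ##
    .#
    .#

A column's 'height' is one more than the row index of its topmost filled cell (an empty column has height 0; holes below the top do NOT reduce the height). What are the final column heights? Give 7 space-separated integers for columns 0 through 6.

Drop 1: J rot3 at col 5 lands with bottom-row=0; cleared 0 line(s) (total 0); column heights now [0 0 0 0 0 1 3], max=3
Drop 2: J rot0 at col 0 lands with bottom-row=0; cleared 0 line(s) (total 0); column heights now [2 1 1 0 0 1 3], max=3
Drop 3: J rot3 at col 4 lands with bottom-row=1; cleared 0 line(s) (total 0); column heights now [2 1 1 0 2 4 3], max=4
Drop 4: T rot2 at col 3 lands with bottom-row=3; cleared 0 line(s) (total 0); column heights now [2 1 1 5 5 5 3], max=5
Drop 5: L rot3 at col 1 lands with bottom-row=1; cleared 0 line(s) (total 0); column heights now [2 4 4 5 5 5 3], max=5

Answer: 2 4 4 5 5 5 3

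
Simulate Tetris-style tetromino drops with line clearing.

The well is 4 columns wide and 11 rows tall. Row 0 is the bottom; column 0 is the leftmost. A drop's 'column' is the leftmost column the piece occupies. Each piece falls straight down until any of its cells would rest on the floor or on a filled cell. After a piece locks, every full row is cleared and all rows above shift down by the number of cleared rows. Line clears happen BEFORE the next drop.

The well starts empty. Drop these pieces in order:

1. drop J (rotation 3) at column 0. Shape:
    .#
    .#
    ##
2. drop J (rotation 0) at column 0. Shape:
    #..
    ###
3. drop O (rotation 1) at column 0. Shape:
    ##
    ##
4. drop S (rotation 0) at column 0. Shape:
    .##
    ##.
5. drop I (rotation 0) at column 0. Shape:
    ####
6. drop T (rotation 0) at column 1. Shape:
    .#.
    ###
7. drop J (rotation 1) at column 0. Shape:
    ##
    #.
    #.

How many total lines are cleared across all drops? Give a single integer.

Drop 1: J rot3 at col 0 lands with bottom-row=0; cleared 0 line(s) (total 0); column heights now [1 3 0 0], max=3
Drop 2: J rot0 at col 0 lands with bottom-row=3; cleared 0 line(s) (total 0); column heights now [5 4 4 0], max=5
Drop 3: O rot1 at col 0 lands with bottom-row=5; cleared 0 line(s) (total 0); column heights now [7 7 4 0], max=7
Drop 4: S rot0 at col 0 lands with bottom-row=7; cleared 0 line(s) (total 0); column heights now [8 9 9 0], max=9
Drop 5: I rot0 at col 0 lands with bottom-row=9; cleared 1 line(s) (total 1); column heights now [8 9 9 0], max=9
Drop 6: T rot0 at col 1 lands with bottom-row=9; cleared 0 line(s) (total 1); column heights now [8 10 11 10], max=11
Drop 7: J rot1 at col 0 lands with bottom-row=8; cleared 1 line(s) (total 2); column heights now [10 10 10 0], max=10

Answer: 2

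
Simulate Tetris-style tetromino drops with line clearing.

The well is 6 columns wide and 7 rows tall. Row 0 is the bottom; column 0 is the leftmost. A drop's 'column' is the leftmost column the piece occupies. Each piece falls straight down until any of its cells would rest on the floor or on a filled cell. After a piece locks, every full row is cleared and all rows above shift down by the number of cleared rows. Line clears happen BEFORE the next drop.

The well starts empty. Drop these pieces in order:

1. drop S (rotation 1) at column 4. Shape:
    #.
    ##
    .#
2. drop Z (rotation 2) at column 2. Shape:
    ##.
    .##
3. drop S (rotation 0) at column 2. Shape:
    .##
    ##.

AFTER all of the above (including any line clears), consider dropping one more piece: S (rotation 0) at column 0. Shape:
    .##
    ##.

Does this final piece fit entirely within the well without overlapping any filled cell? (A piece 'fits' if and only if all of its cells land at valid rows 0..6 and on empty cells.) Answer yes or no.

Answer: yes

Derivation:
Drop 1: S rot1 at col 4 lands with bottom-row=0; cleared 0 line(s) (total 0); column heights now [0 0 0 0 3 2], max=3
Drop 2: Z rot2 at col 2 lands with bottom-row=3; cleared 0 line(s) (total 0); column heights now [0 0 5 5 4 2], max=5
Drop 3: S rot0 at col 2 lands with bottom-row=5; cleared 0 line(s) (total 0); column heights now [0 0 6 7 7 2], max=7
Test piece S rot0 at col 0 (width 3): heights before test = [0 0 6 7 7 2]; fits = True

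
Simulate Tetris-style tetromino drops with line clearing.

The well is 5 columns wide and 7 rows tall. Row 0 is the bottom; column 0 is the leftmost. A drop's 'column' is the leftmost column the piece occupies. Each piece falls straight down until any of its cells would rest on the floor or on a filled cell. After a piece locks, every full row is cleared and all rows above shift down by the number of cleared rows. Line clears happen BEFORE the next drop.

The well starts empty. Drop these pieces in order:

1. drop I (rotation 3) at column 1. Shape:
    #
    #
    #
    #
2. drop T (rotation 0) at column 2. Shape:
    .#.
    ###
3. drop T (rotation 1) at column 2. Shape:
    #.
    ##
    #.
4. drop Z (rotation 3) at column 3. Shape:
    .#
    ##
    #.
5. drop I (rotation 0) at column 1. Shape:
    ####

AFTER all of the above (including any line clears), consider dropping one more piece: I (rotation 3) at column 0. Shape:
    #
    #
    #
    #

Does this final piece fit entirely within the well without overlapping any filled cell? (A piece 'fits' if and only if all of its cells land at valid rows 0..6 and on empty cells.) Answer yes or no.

Answer: yes

Derivation:
Drop 1: I rot3 at col 1 lands with bottom-row=0; cleared 0 line(s) (total 0); column heights now [0 4 0 0 0], max=4
Drop 2: T rot0 at col 2 lands with bottom-row=0; cleared 0 line(s) (total 0); column heights now [0 4 1 2 1], max=4
Drop 3: T rot1 at col 2 lands with bottom-row=1; cleared 0 line(s) (total 0); column heights now [0 4 4 3 1], max=4
Drop 4: Z rot3 at col 3 lands with bottom-row=3; cleared 0 line(s) (total 0); column heights now [0 4 4 5 6], max=6
Drop 5: I rot0 at col 1 lands with bottom-row=6; cleared 0 line(s) (total 0); column heights now [0 7 7 7 7], max=7
Test piece I rot3 at col 0 (width 1): heights before test = [0 7 7 7 7]; fits = True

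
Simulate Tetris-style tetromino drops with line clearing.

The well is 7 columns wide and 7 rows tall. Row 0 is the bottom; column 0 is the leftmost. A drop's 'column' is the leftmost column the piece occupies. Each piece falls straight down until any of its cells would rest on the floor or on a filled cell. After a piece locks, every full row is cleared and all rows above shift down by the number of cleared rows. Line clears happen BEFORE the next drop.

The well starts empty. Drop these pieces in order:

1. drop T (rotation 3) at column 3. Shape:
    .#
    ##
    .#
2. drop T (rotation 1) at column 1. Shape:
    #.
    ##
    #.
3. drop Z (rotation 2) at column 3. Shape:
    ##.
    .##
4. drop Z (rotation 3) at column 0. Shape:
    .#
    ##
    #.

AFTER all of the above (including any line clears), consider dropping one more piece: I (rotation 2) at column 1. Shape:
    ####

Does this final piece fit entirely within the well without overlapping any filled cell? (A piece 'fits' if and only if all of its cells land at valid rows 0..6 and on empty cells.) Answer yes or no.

Drop 1: T rot3 at col 3 lands with bottom-row=0; cleared 0 line(s) (total 0); column heights now [0 0 0 2 3 0 0], max=3
Drop 2: T rot1 at col 1 lands with bottom-row=0; cleared 0 line(s) (total 0); column heights now [0 3 2 2 3 0 0], max=3
Drop 3: Z rot2 at col 3 lands with bottom-row=3; cleared 0 line(s) (total 0); column heights now [0 3 2 5 5 4 0], max=5
Drop 4: Z rot3 at col 0 lands with bottom-row=2; cleared 0 line(s) (total 0); column heights now [4 5 2 5 5 4 0], max=5
Test piece I rot2 at col 1 (width 4): heights before test = [4 5 2 5 5 4 0]; fits = True

Answer: yes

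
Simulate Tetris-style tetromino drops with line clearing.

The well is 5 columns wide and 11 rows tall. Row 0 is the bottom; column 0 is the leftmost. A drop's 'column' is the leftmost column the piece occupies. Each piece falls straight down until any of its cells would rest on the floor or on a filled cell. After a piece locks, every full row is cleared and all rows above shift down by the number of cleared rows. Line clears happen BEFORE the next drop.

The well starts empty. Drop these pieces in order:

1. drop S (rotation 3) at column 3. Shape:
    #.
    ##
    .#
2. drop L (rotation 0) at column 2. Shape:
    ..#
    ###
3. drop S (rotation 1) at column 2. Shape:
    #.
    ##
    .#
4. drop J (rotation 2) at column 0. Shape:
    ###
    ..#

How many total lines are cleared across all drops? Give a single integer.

Answer: 0

Derivation:
Drop 1: S rot3 at col 3 lands with bottom-row=0; cleared 0 line(s) (total 0); column heights now [0 0 0 3 2], max=3
Drop 2: L rot0 at col 2 lands with bottom-row=3; cleared 0 line(s) (total 0); column heights now [0 0 4 4 5], max=5
Drop 3: S rot1 at col 2 lands with bottom-row=4; cleared 0 line(s) (total 0); column heights now [0 0 7 6 5], max=7
Drop 4: J rot2 at col 0 lands with bottom-row=7; cleared 0 line(s) (total 0); column heights now [9 9 9 6 5], max=9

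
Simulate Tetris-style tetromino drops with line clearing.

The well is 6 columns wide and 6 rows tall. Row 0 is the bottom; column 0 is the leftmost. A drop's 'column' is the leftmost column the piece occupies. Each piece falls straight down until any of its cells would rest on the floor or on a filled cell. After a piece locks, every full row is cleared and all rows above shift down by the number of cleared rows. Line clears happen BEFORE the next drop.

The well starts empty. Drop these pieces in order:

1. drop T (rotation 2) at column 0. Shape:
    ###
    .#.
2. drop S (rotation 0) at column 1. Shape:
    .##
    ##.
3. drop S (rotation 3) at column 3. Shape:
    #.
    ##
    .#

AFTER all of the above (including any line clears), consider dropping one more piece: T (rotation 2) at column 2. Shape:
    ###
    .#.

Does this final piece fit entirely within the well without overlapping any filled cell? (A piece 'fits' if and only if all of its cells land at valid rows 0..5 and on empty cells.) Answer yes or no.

Answer: no

Derivation:
Drop 1: T rot2 at col 0 lands with bottom-row=0; cleared 0 line(s) (total 0); column heights now [2 2 2 0 0 0], max=2
Drop 2: S rot0 at col 1 lands with bottom-row=2; cleared 0 line(s) (total 0); column heights now [2 3 4 4 0 0], max=4
Drop 3: S rot3 at col 3 lands with bottom-row=3; cleared 0 line(s) (total 0); column heights now [2 3 4 6 5 0], max=6
Test piece T rot2 at col 2 (width 3): heights before test = [2 3 4 6 5 0]; fits = False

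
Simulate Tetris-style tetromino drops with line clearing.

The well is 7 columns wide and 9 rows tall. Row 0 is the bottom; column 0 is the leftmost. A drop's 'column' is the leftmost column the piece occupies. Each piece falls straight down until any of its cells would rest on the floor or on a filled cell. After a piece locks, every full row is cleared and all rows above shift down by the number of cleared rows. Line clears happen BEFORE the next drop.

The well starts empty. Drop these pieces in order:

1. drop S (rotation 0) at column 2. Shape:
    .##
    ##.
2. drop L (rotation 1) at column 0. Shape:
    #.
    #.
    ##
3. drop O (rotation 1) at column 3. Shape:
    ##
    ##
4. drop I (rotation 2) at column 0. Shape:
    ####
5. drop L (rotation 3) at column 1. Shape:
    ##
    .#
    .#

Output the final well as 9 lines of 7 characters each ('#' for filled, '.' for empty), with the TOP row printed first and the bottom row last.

Answer: .......
.##....
..#....
..#....
####...
...##..
#..##..
#..##..
####...

Derivation:
Drop 1: S rot0 at col 2 lands with bottom-row=0; cleared 0 line(s) (total 0); column heights now [0 0 1 2 2 0 0], max=2
Drop 2: L rot1 at col 0 lands with bottom-row=0; cleared 0 line(s) (total 0); column heights now [3 1 1 2 2 0 0], max=3
Drop 3: O rot1 at col 3 lands with bottom-row=2; cleared 0 line(s) (total 0); column heights now [3 1 1 4 4 0 0], max=4
Drop 4: I rot2 at col 0 lands with bottom-row=4; cleared 0 line(s) (total 0); column heights now [5 5 5 5 4 0 0], max=5
Drop 5: L rot3 at col 1 lands with bottom-row=5; cleared 0 line(s) (total 0); column heights now [5 8 8 5 4 0 0], max=8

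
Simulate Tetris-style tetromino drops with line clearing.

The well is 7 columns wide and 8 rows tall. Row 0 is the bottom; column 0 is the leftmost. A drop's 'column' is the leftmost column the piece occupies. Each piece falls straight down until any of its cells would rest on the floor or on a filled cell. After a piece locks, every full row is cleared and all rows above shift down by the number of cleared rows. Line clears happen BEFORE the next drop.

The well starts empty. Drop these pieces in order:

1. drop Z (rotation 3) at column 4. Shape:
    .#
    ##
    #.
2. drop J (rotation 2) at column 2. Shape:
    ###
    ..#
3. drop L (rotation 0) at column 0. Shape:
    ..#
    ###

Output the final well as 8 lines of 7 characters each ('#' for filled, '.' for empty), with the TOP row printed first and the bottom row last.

Answer: .......
.......
..#....
###....
..###..
....##.
....##.
....#..

Derivation:
Drop 1: Z rot3 at col 4 lands with bottom-row=0; cleared 0 line(s) (total 0); column heights now [0 0 0 0 2 3 0], max=3
Drop 2: J rot2 at col 2 lands with bottom-row=2; cleared 0 line(s) (total 0); column heights now [0 0 4 4 4 3 0], max=4
Drop 3: L rot0 at col 0 lands with bottom-row=4; cleared 0 line(s) (total 0); column heights now [5 5 6 4 4 3 0], max=6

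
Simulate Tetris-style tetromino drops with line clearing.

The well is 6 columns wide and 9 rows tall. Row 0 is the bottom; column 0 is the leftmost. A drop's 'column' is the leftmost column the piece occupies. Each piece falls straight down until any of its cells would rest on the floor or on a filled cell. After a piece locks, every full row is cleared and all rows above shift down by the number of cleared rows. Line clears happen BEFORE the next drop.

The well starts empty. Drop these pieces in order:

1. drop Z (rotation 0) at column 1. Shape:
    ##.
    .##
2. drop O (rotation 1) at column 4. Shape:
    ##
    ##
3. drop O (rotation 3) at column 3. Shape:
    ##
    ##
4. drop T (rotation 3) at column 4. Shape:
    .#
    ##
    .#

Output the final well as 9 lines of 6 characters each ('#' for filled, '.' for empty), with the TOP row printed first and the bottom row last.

Answer: ......
......
......
.....#
....##
...###
...##.
.##.##
..####

Derivation:
Drop 1: Z rot0 at col 1 lands with bottom-row=0; cleared 0 line(s) (total 0); column heights now [0 2 2 1 0 0], max=2
Drop 2: O rot1 at col 4 lands with bottom-row=0; cleared 0 line(s) (total 0); column heights now [0 2 2 1 2 2], max=2
Drop 3: O rot3 at col 3 lands with bottom-row=2; cleared 0 line(s) (total 0); column heights now [0 2 2 4 4 2], max=4
Drop 4: T rot3 at col 4 lands with bottom-row=3; cleared 0 line(s) (total 0); column heights now [0 2 2 4 5 6], max=6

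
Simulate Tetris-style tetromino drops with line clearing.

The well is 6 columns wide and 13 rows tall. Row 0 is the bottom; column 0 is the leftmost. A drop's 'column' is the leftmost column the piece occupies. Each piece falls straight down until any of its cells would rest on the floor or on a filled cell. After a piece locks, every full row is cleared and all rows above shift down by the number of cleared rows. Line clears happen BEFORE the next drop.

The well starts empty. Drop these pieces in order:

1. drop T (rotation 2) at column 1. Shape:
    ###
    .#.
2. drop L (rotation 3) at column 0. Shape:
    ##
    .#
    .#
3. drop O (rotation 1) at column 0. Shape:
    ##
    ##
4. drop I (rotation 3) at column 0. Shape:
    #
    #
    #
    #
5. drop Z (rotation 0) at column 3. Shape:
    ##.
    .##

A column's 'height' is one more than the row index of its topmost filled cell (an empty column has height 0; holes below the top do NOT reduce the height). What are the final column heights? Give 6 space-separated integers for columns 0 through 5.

Answer: 11 7 2 3 3 2

Derivation:
Drop 1: T rot2 at col 1 lands with bottom-row=0; cleared 0 line(s) (total 0); column heights now [0 2 2 2 0 0], max=2
Drop 2: L rot3 at col 0 lands with bottom-row=2; cleared 0 line(s) (total 0); column heights now [5 5 2 2 0 0], max=5
Drop 3: O rot1 at col 0 lands with bottom-row=5; cleared 0 line(s) (total 0); column heights now [7 7 2 2 0 0], max=7
Drop 4: I rot3 at col 0 lands with bottom-row=7; cleared 0 line(s) (total 0); column heights now [11 7 2 2 0 0], max=11
Drop 5: Z rot0 at col 3 lands with bottom-row=1; cleared 0 line(s) (total 0); column heights now [11 7 2 3 3 2], max=11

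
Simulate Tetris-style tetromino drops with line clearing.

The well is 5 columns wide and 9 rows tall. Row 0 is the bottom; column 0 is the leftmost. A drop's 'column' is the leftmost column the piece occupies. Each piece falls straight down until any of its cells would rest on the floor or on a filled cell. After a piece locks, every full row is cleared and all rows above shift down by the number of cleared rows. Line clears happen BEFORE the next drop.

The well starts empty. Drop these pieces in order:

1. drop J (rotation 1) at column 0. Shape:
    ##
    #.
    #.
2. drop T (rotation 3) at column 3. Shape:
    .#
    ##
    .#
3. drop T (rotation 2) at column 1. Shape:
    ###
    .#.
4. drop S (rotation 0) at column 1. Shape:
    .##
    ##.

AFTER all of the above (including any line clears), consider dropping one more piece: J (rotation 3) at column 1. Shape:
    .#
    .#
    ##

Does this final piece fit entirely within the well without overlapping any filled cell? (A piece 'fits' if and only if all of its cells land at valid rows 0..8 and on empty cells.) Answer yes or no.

Answer: yes

Derivation:
Drop 1: J rot1 at col 0 lands with bottom-row=0; cleared 0 line(s) (total 0); column heights now [3 3 0 0 0], max=3
Drop 2: T rot3 at col 3 lands with bottom-row=0; cleared 0 line(s) (total 0); column heights now [3 3 0 2 3], max=3
Drop 3: T rot2 at col 1 lands with bottom-row=2; cleared 0 line(s) (total 0); column heights now [3 4 4 4 3], max=4
Drop 4: S rot0 at col 1 lands with bottom-row=4; cleared 0 line(s) (total 0); column heights now [3 5 6 6 3], max=6
Test piece J rot3 at col 1 (width 2): heights before test = [3 5 6 6 3]; fits = True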